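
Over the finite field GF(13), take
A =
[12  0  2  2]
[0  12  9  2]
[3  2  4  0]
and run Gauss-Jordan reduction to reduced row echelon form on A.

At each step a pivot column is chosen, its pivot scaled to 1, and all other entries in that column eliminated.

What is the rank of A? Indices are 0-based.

rank = 3

[1] R0 /= 12  ⇒  (1, 0, 11, 11)
     R2 -= 3·R0  ⇒  (0, 2, 10, 6)
[2] R1 /= 12  ⇒  (0, 1, 4, 11)
     R2 -= 2·R1  ⇒  (0, 0, 2, 10)
[3] R2 /= 2  ⇒  (0, 0, 1, 5)
     R0 -= 11·R2  ⇒  (1, 0, 0, 8)
     R1 -= 4·R2  ⇒  (0, 1, 0, 4)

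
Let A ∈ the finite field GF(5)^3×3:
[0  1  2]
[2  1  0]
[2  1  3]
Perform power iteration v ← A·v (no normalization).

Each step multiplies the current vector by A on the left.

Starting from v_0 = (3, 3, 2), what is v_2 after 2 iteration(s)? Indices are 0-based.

v_0 = (3, 3, 2).
v_1 = A·v_0 = (2, 4, 0).
v_2 = A·v_1 = (4, 3, 3).

v_2 = (4, 3, 3)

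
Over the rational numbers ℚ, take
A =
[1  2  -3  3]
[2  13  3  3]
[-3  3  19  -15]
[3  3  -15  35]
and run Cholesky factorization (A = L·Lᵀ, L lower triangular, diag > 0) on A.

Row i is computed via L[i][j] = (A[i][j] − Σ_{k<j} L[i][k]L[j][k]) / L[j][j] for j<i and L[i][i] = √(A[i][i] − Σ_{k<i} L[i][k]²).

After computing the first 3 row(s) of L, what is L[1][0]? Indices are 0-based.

L[1][0] = 2

Step 1: L[0][0] = √(1) = 1.
  L[1][0] = (2) / L[0][0] = 2.
Step 2: L[1][1] = √(9) = 3.
  L[2][0] = (-3) / L[0][0] = -3.
  L[2][1] = (9) / L[1][1] = 3.
Step 3: L[2][2] = √(1) = 1.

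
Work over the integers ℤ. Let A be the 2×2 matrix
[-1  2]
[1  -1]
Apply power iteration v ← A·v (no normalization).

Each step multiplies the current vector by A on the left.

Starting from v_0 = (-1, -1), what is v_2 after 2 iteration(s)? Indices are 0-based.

v_2 = (1, -1)

v_0 = (-1, -1).
v_1 = A·v_0 = (-1, 0).
v_2 = A·v_1 = (1, -1).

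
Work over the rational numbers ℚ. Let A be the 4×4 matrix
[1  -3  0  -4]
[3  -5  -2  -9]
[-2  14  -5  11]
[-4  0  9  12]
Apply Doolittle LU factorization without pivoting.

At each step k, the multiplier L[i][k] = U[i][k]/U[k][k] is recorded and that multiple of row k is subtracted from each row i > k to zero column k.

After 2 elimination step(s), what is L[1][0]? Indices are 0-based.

Step 1: pivot at (0,0) is 1.
  row1 ← row1 − (3)·row0  ⇒  L[1][0]=3, U row1=(0, 4, -2, 3)
  row2 ← row2 − (-2)·row0  ⇒  L[2][0]=-2, U row2=(0, 8, -5, 3)
  row3 ← row3 − (-4)·row0  ⇒  L[3][0]=-4, U row3=(0, -12, 9, -4)
Step 2: pivot at (1,1) is 4.
  row2 ← row2 − (2)·row1  ⇒  L[2][1]=2, U row2=(0, 0, -1, -3)
  row3 ← row3 − (-3)·row1  ⇒  L[3][1]=-3, U row3=(0, 0, 3, 5)

L[1][0] = 3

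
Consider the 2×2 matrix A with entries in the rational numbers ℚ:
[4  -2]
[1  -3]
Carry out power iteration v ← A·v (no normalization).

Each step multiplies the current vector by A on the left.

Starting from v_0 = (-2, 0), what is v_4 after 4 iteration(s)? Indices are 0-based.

v_0 = (-2, 0).
v_1 = A·v_0 = (-8, -2).
v_2 = A·v_1 = (-28, -2).
v_3 = A·v_2 = (-108, -22).
v_4 = A·v_3 = (-388, -42).

v_4 = (-388, -42)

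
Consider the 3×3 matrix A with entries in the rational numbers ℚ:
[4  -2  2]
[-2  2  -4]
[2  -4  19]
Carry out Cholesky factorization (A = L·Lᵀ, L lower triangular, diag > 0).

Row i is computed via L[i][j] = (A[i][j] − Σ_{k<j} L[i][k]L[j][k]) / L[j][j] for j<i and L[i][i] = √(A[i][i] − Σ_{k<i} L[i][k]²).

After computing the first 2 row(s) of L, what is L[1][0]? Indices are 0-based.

L[1][0] = -1

Step 1: L[0][0] = √(4) = 2.
  L[1][0] = (-2) / L[0][0] = -1.
Step 2: L[1][1] = √(1) = 1.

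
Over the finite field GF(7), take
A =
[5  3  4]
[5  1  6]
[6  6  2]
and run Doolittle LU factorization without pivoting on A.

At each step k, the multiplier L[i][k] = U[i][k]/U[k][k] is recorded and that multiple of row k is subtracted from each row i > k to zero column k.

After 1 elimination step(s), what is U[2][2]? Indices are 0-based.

U[2][2] = 0

[col 0] pivot 5
  R1 -= 1*R0 → (0, 5, 2)  (L[1][0] := 1)
  R2 -= 4*R0 → (0, 1, 0)  (L[2][0] := 4)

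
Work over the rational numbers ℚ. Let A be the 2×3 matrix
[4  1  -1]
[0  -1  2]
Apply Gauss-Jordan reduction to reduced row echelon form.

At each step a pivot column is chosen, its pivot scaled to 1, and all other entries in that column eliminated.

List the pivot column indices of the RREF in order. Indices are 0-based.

pivot columns: 0, 1

step 1: normalize row 0 (÷4) = (1, 1/4, -1/4)
step 2: normalize row 1 (÷-1) = (0, 1, -2)
  row 0: subtract 1/4×row1 = (1, 0, 1/4)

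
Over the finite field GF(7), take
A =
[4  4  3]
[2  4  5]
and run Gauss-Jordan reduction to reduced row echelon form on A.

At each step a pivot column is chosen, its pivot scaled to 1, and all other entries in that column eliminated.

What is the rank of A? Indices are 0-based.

step 1: normalize row 0 (÷4) = (1, 1, 6)
  row 1: subtract 2×row0 = (0, 2, 0)
step 2: normalize row 1 (÷2) = (0, 1, 0)
  row 0: subtract 1×row1 = (1, 0, 6)

rank = 2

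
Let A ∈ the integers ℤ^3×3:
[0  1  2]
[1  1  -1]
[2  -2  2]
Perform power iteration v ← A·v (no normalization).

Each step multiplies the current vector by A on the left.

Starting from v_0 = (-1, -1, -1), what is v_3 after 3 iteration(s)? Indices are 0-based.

v_0 = (-1, -1, -1).
v_1 = A·v_0 = (-3, -1, -2).
v_2 = A·v_1 = (-5, -2, -8).
v_3 = A·v_2 = (-18, 1, -22).

v_3 = (-18, 1, -22)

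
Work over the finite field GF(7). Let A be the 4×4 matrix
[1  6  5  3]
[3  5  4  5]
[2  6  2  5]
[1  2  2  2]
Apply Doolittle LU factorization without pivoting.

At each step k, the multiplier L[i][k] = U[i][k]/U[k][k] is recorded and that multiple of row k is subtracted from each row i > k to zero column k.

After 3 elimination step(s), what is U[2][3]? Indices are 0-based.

U[2][3] = 3

[col 0] pivot 1
  R1 -= 3*R0 → (0, 1, 3, 3)  (L[1][0] := 3)
  R2 -= 2*R0 → (0, 1, 6, 6)  (L[2][0] := 2)
  R3 -= 1*R0 → (0, 3, 4, 6)  (L[3][0] := 1)
[col 1] pivot 1
  R2 -= 1*R1 → (0, 0, 3, 3)  (L[2][1] := 1)
  R3 -= 3*R1 → (0, 0, 2, 4)  (L[3][1] := 3)
[col 2] pivot 3
  R3 -= 3*R2 → (0, 0, 0, 2)  (L[3][2] := 3)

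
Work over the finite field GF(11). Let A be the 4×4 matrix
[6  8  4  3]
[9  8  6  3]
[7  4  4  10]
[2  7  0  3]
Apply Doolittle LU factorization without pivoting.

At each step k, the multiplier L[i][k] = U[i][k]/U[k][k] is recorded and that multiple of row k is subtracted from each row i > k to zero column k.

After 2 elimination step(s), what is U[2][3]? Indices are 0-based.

Step 1: pivot at (0,0) is 6.
  row1 ← row1 − (7)·row0  ⇒  L[1][0]=7, U row1=(0, 7, 0, 4)
  row2 ← row2 − (3)·row0  ⇒  L[2][0]=3, U row2=(0, 2, 3, 1)
  row3 ← row3 − (4)·row0  ⇒  L[3][0]=4, U row3=(0, 8, 6, 2)
Step 2: pivot at (1,1) is 7.
  row2 ← row2 − (5)·row1  ⇒  L[2][1]=5, U row2=(0, 0, 3, 3)
  row3 ← row3 − (9)·row1  ⇒  L[3][1]=9, U row3=(0, 0, 6, 10)

U[2][3] = 3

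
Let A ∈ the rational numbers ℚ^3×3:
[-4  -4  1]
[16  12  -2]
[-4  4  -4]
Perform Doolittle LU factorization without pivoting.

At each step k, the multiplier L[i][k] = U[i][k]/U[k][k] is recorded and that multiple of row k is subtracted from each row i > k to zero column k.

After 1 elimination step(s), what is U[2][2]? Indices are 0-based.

U[2][2] = -5

k=0: U[0][0]=-4
  eliminate (1,0): mult=-4, new row 1: (0, -4, 2); set L[1][0]=-4
  eliminate (2,0): mult=1, new row 2: (0, 8, -5); set L[2][0]=1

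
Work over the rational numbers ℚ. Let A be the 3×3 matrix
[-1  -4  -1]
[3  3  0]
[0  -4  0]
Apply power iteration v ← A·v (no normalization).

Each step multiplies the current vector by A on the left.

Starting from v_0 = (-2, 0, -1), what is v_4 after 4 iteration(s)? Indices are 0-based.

v_0 = (-2, 0, -1).
v_1 = A·v_0 = (3, -6, 0).
v_2 = A·v_1 = (21, -9, 24).
v_3 = A·v_2 = (-9, 36, 36).
v_4 = A·v_3 = (-171, 81, -144).

v_4 = (-171, 81, -144)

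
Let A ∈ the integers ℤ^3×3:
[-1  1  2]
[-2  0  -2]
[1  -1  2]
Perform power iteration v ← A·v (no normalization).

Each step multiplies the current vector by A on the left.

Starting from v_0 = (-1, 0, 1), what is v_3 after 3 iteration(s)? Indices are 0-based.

v_3 = (3, -8, 17)

v_0 = (-1, 0, 1).
v_1 = A·v_0 = (3, 0, 1).
v_2 = A·v_1 = (-1, -8, 5).
v_3 = A·v_2 = (3, -8, 17).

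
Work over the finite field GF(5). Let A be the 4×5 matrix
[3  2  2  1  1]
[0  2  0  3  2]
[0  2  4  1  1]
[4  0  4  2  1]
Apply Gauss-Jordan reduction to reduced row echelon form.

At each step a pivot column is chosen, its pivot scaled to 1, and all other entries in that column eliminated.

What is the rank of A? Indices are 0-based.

rank = 4

step 1: normalize row 0 (÷3) = (1, 4, 4, 2, 2)
  row 3: subtract 4×row0 = (0, 4, 3, 4, 3)
step 2: normalize row 1 (÷2) = (0, 1, 0, 4, 1)
  row 0: subtract 4×row1 = (1, 0, 4, 1, 3)
  row 2: subtract 2×row1 = (0, 0, 4, 3, 4)
  row 3: subtract 4×row1 = (0, 0, 3, 3, 4)
step 3: normalize row 2 (÷4) = (0, 0, 1, 2, 1)
  row 0: subtract 4×row2 = (1, 0, 0, 3, 4)
  row 3: subtract 3×row2 = (0, 0, 0, 2, 1)
step 4: normalize row 3 (÷2) = (0, 0, 0, 1, 3)
  row 0: subtract 3×row3 = (1, 0, 0, 0, 0)
  row 1: subtract 4×row3 = (0, 1, 0, 0, 4)
  row 2: subtract 2×row3 = (0, 0, 1, 0, 0)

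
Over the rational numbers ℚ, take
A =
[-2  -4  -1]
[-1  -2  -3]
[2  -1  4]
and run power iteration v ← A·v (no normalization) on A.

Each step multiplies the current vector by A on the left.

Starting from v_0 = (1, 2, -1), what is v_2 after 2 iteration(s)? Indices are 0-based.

v_0 = (1, 2, -1).
v_1 = A·v_0 = (-9, -2, -4).
v_2 = A·v_1 = (30, 25, -32).

v_2 = (30, 25, -32)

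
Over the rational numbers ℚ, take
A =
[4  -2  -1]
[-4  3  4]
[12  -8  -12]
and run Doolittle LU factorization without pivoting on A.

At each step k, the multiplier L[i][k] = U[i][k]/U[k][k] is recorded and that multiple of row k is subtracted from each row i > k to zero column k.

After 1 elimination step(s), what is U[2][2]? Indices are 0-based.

Step 1: pivot at (0,0) is 4.
  row1 ← row1 − (-1)·row0  ⇒  L[1][0]=-1, U row1=(0, 1, 3)
  row2 ← row2 − (3)·row0  ⇒  L[2][0]=3, U row2=(0, -2, -9)

U[2][2] = -9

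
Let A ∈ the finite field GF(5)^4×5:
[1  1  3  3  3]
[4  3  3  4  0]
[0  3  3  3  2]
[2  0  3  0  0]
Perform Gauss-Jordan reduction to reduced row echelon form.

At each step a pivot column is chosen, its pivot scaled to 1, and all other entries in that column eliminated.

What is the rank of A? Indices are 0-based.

rank = 4

[1] R0 /= 1  ⇒  (1, 1, 3, 3, 3)
     R1 -= 4·R0  ⇒  (0, 4, 1, 2, 3)
     R3 -= 2·R0  ⇒  (0, 3, 2, 4, 4)
[2] R1 /= 4  ⇒  (0, 1, 4, 3, 2)
     R0 -= 1·R1  ⇒  (1, 0, 4, 0, 1)
     R2 -= 3·R1  ⇒  (0, 0, 1, 4, 1)
     R3 -= 3·R1  ⇒  (0, 0, 0, 0, 3)
[3] R2 /= 1  ⇒  (0, 0, 1, 4, 1)
     R0 -= 4·R2  ⇒  (1, 0, 0, 4, 2)
     R1 -= 4·R2  ⇒  (0, 1, 0, 2, 3)
column 3 empty below row 3
[4] R3 /= 3  ⇒  (0, 0, 0, 0, 1)
     R0 -= 2·R3  ⇒  (1, 0, 0, 4, 0)
     R1 -= 3·R3  ⇒  (0, 1, 0, 2, 0)
     R2 -= 1·R3  ⇒  (0, 0, 1, 4, 0)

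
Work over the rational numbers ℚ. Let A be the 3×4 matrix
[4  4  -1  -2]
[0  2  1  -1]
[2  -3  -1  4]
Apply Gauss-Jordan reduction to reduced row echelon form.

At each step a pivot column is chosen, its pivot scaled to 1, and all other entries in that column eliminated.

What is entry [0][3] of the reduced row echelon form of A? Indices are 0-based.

M[0][3] = 15/16

step 1: normalize row 0 (÷4) = (1, 1, -1/4, -1/2)
  row 2: subtract 2×row0 = (0, -5, -1/2, 5)
step 2: normalize row 1 (÷2) = (0, 1, 1/2, -1/2)
  row 0: subtract 1×row1 = (1, 0, -3/4, 0)
  row 2: subtract -5×row1 = (0, 0, 2, 5/2)
step 3: normalize row 2 (÷2) = (0, 0, 1, 5/4)
  row 0: subtract -3/4×row2 = (1, 0, 0, 15/16)
  row 1: subtract 1/2×row2 = (0, 1, 0, -9/8)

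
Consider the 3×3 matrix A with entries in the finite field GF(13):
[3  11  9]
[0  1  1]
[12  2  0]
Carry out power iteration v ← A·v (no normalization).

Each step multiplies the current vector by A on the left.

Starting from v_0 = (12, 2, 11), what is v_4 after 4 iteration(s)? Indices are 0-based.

v_0 = (12, 2, 11).
v_1 = A·v_0 = (1, 0, 5).
v_2 = A·v_1 = (9, 5, 12).
v_3 = A·v_2 = (8, 4, 1).
v_4 = A·v_3 = (12, 5, 0).

v_4 = (12, 5, 0)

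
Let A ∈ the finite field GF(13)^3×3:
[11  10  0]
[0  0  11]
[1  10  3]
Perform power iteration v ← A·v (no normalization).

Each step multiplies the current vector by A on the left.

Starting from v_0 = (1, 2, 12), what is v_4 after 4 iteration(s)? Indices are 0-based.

v_0 = (1, 2, 12).
v_1 = A·v_0 = (5, 2, 5).
v_2 = A·v_1 = (10, 3, 1).
v_3 = A·v_2 = (10, 11, 4).
v_4 = A·v_3 = (12, 5, 2).

v_4 = (12, 5, 2)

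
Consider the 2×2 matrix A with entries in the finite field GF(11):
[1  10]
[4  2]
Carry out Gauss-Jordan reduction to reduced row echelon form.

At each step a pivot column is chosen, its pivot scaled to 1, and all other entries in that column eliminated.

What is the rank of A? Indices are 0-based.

pivot(0,0)=1: scale R0 → (1, 10)
  clear (1,0): R1 −= (4)R0 → (0, 6)
pivot(1,1)=6: scale R1 → (0, 1)
  clear (0,1): R0 −= (10)R1 → (1, 0)

rank = 2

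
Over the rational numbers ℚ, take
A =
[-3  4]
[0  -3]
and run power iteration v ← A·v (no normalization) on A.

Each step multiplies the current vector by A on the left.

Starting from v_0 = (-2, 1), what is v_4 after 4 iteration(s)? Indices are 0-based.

v_0 = (-2, 1).
v_1 = A·v_0 = (10, -3).
v_2 = A·v_1 = (-42, 9).
v_3 = A·v_2 = (162, -27).
v_4 = A·v_3 = (-594, 81).

v_4 = (-594, 81)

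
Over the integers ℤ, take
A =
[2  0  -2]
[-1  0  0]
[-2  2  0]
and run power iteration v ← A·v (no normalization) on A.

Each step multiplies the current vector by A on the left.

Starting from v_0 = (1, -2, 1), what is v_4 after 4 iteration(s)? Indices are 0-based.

v_0 = (1, -2, 1).
v_1 = A·v_0 = (0, -1, -6).
v_2 = A·v_1 = (12, 0, -2).
v_3 = A·v_2 = (28, -12, -24).
v_4 = A·v_3 = (104, -28, -80).

v_4 = (104, -28, -80)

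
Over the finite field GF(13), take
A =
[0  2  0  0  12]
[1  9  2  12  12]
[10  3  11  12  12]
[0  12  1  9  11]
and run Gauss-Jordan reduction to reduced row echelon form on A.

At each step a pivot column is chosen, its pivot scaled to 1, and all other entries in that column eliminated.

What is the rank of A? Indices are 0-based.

rank = 4

step 1: exchange rows 0,1
step 1: normalize row 0 (÷1) = (1, 9, 2, 12, 12)
  row 2: subtract 10×row0 = (0, 4, 4, 9, 9)
step 2: normalize row 1 (÷2) = (0, 1, 0, 0, 6)
  row 0: subtract 9×row1 = (1, 0, 2, 12, 10)
  row 2: subtract 4×row1 = (0, 0, 4, 9, 11)
  row 3: subtract 12×row1 = (0, 0, 1, 9, 4)
step 3: normalize row 2 (÷4) = (0, 0, 1, 12, 6)
  row 0: subtract 2×row2 = (1, 0, 0, 1, 11)
  row 3: subtract 1×row2 = (0, 0, 0, 10, 11)
step 4: normalize row 3 (÷10) = (0, 0, 0, 1, 5)
  row 0: subtract 1×row3 = (1, 0, 0, 0, 6)
  row 2: subtract 12×row3 = (0, 0, 1, 0, 11)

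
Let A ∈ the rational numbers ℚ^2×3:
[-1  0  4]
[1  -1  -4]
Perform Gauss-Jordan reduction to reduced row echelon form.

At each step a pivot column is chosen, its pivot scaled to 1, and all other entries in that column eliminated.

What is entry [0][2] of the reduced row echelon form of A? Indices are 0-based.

M[0][2] = -4

pivot(0,0)=-1: scale R0 → (1, 0, -4)
  clear (1,0): R1 −= (1)R0 → (0, -1, 0)
pivot(1,1)=-1: scale R1 → (0, 1, 0)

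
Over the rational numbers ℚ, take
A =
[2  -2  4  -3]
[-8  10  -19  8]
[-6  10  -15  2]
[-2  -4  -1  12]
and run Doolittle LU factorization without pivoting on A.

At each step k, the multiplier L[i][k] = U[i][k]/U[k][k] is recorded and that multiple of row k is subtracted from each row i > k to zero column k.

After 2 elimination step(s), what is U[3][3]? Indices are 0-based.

k=0: U[0][0]=2
  eliminate (1,0): mult=-4, new row 1: (0, 2, -3, -4); set L[1][0]=-4
  eliminate (2,0): mult=-3, new row 2: (0, 4, -3, -7); set L[2][0]=-3
  eliminate (3,0): mult=-1, new row 3: (0, -6, 3, 9); set L[3][0]=-1
k=1: U[1][1]=2
  eliminate (2,1): mult=2, new row 2: (0, 0, 3, 1); set L[2][1]=2
  eliminate (3,1): mult=-3, new row 3: (0, 0, -6, -3); set L[3][1]=-3

U[3][3] = -3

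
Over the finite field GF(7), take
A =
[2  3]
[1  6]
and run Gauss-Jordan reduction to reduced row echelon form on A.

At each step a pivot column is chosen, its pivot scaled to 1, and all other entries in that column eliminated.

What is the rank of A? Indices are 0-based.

rank = 2

step 1: normalize row 0 (÷2) = (1, 5)
  row 1: subtract 1×row0 = (0, 1)
step 2: normalize row 1 (÷1) = (0, 1)
  row 0: subtract 5×row1 = (1, 0)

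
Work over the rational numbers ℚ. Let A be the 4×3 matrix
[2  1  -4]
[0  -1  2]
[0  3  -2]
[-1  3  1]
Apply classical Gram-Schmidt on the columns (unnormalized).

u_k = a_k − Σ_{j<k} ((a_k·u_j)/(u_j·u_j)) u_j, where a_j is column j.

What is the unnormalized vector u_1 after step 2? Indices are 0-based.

Step 1: u_0 = a_0 = (2, 0, 0, -1).
Step 2: u_1 = a_1 − (-1/5)·u_0 = (7/5, -1, 3, 14/5).

u_1 = (7/5, -1, 3, 14/5)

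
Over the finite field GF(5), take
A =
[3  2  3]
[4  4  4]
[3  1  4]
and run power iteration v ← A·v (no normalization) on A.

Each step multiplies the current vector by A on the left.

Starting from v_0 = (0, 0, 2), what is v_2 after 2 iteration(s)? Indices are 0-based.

v_2 = (3, 3, 3)

v_0 = (0, 0, 2).
v_1 = A·v_0 = (1, 3, 3).
v_2 = A·v_1 = (3, 3, 3).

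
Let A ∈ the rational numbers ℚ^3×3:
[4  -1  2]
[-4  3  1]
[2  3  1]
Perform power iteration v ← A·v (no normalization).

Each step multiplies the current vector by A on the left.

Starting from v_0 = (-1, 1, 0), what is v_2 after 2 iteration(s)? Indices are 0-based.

v_0 = (-1, 1, 0).
v_1 = A·v_0 = (-5, 7, 1).
v_2 = A·v_1 = (-25, 42, 12).

v_2 = (-25, 42, 12)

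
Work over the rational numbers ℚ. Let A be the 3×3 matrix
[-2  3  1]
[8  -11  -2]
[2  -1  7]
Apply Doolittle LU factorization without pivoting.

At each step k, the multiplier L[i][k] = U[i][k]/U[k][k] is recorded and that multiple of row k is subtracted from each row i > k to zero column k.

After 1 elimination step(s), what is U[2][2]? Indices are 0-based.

U[2][2] = 8

Step 1: pivot at (0,0) is -2.
  row1 ← row1 − (-4)·row0  ⇒  L[1][0]=-4, U row1=(0, 1, 2)
  row2 ← row2 − (-1)·row0  ⇒  L[2][0]=-1, U row2=(0, 2, 8)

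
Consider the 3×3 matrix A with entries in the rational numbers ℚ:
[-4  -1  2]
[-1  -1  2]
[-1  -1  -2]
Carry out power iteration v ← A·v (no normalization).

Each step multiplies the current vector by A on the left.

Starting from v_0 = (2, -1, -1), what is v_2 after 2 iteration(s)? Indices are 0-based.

v_0 = (2, -1, -1).
v_1 = A·v_0 = (-9, -3, 1).
v_2 = A·v_1 = (41, 14, 10).

v_2 = (41, 14, 10)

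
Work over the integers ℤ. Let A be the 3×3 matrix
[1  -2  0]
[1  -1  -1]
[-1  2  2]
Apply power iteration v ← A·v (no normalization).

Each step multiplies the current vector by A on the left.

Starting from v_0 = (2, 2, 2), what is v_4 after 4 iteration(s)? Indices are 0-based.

v_4 = (18, 10, -6)

v_0 = (2, 2, 2).
v_1 = A·v_0 = (-2, -2, 6).
v_2 = A·v_1 = (2, -6, 10).
v_3 = A·v_2 = (14, -2, 6).
v_4 = A·v_3 = (18, 10, -6).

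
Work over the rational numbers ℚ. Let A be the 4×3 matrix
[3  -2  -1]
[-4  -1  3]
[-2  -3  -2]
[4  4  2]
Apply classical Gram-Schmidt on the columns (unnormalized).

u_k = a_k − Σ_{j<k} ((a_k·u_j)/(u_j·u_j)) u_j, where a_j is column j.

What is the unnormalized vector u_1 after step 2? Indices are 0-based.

u_1 = (-10/3, 7/9, -19/9, 20/9)

Step 1: u_0 = a_0 = (3, -4, -2, 4).
Step 2: u_1 = a_1 − (4/9)·u_0 = (-10/3, 7/9, -19/9, 20/9).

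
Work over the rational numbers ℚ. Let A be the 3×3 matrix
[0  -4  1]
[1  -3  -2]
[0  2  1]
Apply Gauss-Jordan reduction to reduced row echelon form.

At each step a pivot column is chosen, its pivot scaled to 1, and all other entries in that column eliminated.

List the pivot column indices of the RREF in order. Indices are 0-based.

step 1: exchange rows 0,1
step 1: normalize row 0 (÷1) = (1, -3, -2)
step 2: normalize row 1 (÷-4) = (0, 1, -1/4)
  row 0: subtract -3×row1 = (1, 0, -11/4)
  row 2: subtract 2×row1 = (0, 0, 3/2)
step 3: normalize row 2 (÷3/2) = (0, 0, 1)
  row 0: subtract -11/4×row2 = (1, 0, 0)
  row 1: subtract -1/4×row2 = (0, 1, 0)

pivot columns: 0, 1, 2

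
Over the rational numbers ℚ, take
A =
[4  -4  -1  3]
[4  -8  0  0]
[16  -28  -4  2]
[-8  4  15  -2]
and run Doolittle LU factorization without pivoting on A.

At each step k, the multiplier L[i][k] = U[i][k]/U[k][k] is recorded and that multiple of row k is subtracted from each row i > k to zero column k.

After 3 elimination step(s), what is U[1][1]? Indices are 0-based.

k=0: U[0][0]=4
  eliminate (1,0): mult=1, new row 1: (0, -4, 1, -3); set L[1][0]=1
  eliminate (2,0): mult=4, new row 2: (0, -12, 0, -10); set L[2][0]=4
  eliminate (3,0): mult=-2, new row 3: (0, -4, 13, 4); set L[3][0]=-2
k=1: U[1][1]=-4
  eliminate (2,1): mult=3, new row 2: (0, 0, -3, -1); set L[2][1]=3
  eliminate (3,1): mult=1, new row 3: (0, 0, 12, 7); set L[3][1]=1
k=2: U[2][2]=-3
  eliminate (3,2): mult=-4, new row 3: (0, 0, 0, 3); set L[3][2]=-4

U[1][1] = -4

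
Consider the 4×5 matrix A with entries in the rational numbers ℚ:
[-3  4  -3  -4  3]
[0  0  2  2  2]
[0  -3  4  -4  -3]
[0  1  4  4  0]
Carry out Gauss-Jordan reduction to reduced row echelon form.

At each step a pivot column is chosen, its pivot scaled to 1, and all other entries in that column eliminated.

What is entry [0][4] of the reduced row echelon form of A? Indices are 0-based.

pivot(0,0)=-3: scale R0 → (1, -4/3, 1, 4/3, -1)
pivot(1,1): swap R1↔R2
pivot(1,1)=-3: scale R1 → (0, 1, -4/3, 4/3, 1)
  clear (0,1): R0 −= (-4/3)R1 → (1, 0, -7/9, 28/9, 1/3)
  clear (3,1): R3 −= (1)R1 → (0, 0, 16/3, 8/3, -1)
pivot(2,2)=2: scale R2 → (0, 0, 1, 1, 1)
  clear (0,2): R0 −= (-7/9)R2 → (1, 0, 0, 35/9, 10/9)
  clear (1,2): R1 −= (-4/3)R2 → (0, 1, 0, 8/3, 7/3)
  clear (3,2): R3 −= (16/3)R2 → (0, 0, 0, -8/3, -19/3)
pivot(3,3)=-8/3: scale R3 → (0, 0, 0, 1, 19/8)
  clear (0,3): R0 −= (35/9)R3 → (1, 0, 0, 0, -65/8)
  clear (1,3): R1 −= (8/3)R3 → (0, 1, 0, 0, -4)
  clear (2,3): R2 −= (1)R3 → (0, 0, 1, 0, -11/8)

M[0][4] = -65/8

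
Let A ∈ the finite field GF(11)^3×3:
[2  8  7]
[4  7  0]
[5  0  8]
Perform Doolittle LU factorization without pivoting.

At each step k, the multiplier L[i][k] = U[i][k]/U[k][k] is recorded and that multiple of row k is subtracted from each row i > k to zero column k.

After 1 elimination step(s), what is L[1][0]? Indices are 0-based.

L[1][0] = 2

[col 0] pivot 2
  R1 -= 2*R0 → (0, 2, 8)  (L[1][0] := 2)
  R2 -= 8*R0 → (0, 2, 7)  (L[2][0] := 8)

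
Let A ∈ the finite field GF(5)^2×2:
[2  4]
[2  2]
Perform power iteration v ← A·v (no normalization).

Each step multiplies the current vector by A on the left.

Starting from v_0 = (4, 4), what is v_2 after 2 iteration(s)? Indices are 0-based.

v_2 = (2, 0)

v_0 = (4, 4).
v_1 = A·v_0 = (4, 1).
v_2 = A·v_1 = (2, 0).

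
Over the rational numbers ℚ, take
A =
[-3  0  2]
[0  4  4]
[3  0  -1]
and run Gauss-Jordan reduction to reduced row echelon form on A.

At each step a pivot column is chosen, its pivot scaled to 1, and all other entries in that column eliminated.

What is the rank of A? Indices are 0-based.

[1] R0 /= -3  ⇒  (1, 0, -2/3)
     R2 -= 3·R0  ⇒  (0, 0, 1)
[2] R1 /= 4  ⇒  (0, 1, 1)
[3] R2 /= 1  ⇒  (0, 0, 1)
     R0 -= -2/3·R2  ⇒  (1, 0, 0)
     R1 -= 1·R2  ⇒  (0, 1, 0)

rank = 3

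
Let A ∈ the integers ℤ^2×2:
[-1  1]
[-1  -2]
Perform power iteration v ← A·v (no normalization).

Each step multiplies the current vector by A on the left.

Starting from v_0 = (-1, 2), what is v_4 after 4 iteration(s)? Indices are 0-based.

v_4 = (-9, -9)

v_0 = (-1, 2).
v_1 = A·v_0 = (3, -3).
v_2 = A·v_1 = (-6, 3).
v_3 = A·v_2 = (9, 0).
v_4 = A·v_3 = (-9, -9).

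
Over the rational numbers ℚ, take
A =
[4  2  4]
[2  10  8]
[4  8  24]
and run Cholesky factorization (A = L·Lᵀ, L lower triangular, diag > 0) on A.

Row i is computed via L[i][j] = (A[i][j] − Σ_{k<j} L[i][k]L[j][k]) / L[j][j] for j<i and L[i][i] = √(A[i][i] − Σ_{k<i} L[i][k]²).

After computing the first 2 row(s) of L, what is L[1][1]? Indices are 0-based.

Step 1: L[0][0] = √(4) = 2.
  L[1][0] = (2) / L[0][0] = 1.
Step 2: L[1][1] = √(9) = 3.

L[1][1] = 3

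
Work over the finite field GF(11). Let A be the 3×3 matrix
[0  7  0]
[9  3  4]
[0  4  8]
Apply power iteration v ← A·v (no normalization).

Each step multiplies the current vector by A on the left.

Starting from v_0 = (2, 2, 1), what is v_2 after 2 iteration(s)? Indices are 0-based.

v_2 = (9, 10, 9)

v_0 = (2, 2, 1).
v_1 = A·v_0 = (3, 6, 5).
v_2 = A·v_1 = (9, 10, 9).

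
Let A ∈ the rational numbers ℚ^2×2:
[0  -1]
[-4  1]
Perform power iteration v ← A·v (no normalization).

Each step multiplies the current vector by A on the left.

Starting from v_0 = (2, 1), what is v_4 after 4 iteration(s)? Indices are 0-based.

v_0 = (2, 1).
v_1 = A·v_0 = (-1, -7).
v_2 = A·v_1 = (7, -3).
v_3 = A·v_2 = (3, -31).
v_4 = A·v_3 = (31, -43).

v_4 = (31, -43)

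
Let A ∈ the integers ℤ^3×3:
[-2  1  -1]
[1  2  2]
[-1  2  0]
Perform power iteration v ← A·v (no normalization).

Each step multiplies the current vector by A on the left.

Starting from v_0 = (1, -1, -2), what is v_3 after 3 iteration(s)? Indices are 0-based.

v_3 = (-8, -52, -34)

v_0 = (1, -1, -2).
v_1 = A·v_0 = (-1, -5, -3).
v_2 = A·v_1 = (0, -17, -9).
v_3 = A·v_2 = (-8, -52, -34).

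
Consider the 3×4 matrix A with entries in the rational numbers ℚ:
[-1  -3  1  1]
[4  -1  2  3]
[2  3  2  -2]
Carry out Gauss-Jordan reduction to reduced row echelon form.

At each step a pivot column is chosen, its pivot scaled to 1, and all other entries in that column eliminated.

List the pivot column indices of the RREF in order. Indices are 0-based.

pivot columns: 0, 1, 2

pivot(0,0)=-1: scale R0 → (1, 3, -1, -1)
  clear (1,0): R1 −= (4)R0 → (0, -13, 6, 7)
  clear (2,0): R2 −= (2)R0 → (0, -3, 4, 0)
pivot(1,1)=-13: scale R1 → (0, 1, -6/13, -7/13)
  clear (0,1): R0 −= (3)R1 → (1, 0, 5/13, 8/13)
  clear (2,1): R2 −= (-3)R1 → (0, 0, 34/13, -21/13)
pivot(2,2)=34/13: scale R2 → (0, 0, 1, -21/34)
  clear (0,2): R0 −= (5/13)R2 → (1, 0, 0, 29/34)
  clear (1,2): R1 −= (-6/13)R2 → (0, 1, 0, -14/17)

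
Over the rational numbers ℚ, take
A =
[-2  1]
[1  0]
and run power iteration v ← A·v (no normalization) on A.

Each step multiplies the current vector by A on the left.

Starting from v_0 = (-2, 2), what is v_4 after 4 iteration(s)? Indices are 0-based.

v_4 = (-82, 34)

v_0 = (-2, 2).
v_1 = A·v_0 = (6, -2).
v_2 = A·v_1 = (-14, 6).
v_3 = A·v_2 = (34, -14).
v_4 = A·v_3 = (-82, 34).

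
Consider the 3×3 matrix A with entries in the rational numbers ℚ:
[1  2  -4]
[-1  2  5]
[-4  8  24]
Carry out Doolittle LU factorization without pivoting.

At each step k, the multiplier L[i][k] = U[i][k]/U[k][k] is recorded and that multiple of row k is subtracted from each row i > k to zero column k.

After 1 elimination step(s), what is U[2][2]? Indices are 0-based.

U[2][2] = 8

Step 1: pivot at (0,0) is 1.
  row1 ← row1 − (-1)·row0  ⇒  L[1][0]=-1, U row1=(0, 4, 1)
  row2 ← row2 − (-4)·row0  ⇒  L[2][0]=-4, U row2=(0, 16, 8)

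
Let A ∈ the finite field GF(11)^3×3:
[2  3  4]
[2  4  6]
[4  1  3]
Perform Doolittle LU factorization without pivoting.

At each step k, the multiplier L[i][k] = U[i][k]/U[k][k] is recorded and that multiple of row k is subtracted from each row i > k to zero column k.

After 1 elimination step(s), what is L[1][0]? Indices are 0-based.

[col 0] pivot 2
  R1 -= 1*R0 → (0, 1, 2)  (L[1][0] := 1)
  R2 -= 2*R0 → (0, 6, 6)  (L[2][0] := 2)

L[1][0] = 1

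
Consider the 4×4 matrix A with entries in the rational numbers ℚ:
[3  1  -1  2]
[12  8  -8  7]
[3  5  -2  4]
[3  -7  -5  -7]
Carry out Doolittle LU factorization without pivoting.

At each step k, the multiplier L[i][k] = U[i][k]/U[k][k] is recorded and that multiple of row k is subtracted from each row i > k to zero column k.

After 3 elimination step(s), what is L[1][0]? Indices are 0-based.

Step 1: pivot at (0,0) is 3.
  row1 ← row1 − (4)·row0  ⇒  L[1][0]=4, U row1=(0, 4, -4, -1)
  row2 ← row2 − (1)·row0  ⇒  L[2][0]=1, U row2=(0, 4, -1, 2)
  row3 ← row3 − (1)·row0  ⇒  L[3][0]=1, U row3=(0, -8, -4, -9)
Step 2: pivot at (1,1) is 4.
  row2 ← row2 − (1)·row1  ⇒  L[2][1]=1, U row2=(0, 0, 3, 3)
  row3 ← row3 − (-2)·row1  ⇒  L[3][1]=-2, U row3=(0, 0, -12, -11)
Step 3: pivot at (2,2) is 3.
  row3 ← row3 − (-4)·row2  ⇒  L[3][2]=-4, U row3=(0, 0, 0, 1)

L[1][0] = 4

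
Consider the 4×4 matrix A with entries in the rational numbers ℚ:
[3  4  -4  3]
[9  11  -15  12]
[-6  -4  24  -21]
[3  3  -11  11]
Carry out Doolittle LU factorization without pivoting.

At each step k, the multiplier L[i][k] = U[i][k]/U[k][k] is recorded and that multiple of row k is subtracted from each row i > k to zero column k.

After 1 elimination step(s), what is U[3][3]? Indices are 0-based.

k=0: U[0][0]=3
  eliminate (1,0): mult=3, new row 1: (0, -1, -3, 3); set L[1][0]=3
  eliminate (2,0): mult=-2, new row 2: (0, 4, 16, -15); set L[2][0]=-2
  eliminate (3,0): mult=1, new row 3: (0, -1, -7, 8); set L[3][0]=1

U[3][3] = 8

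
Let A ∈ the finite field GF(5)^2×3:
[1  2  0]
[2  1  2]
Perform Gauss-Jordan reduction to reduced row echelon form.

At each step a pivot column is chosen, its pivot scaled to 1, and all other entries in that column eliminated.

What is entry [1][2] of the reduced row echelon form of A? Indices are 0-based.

M[1][2] = 1

step 1: normalize row 0 (÷1) = (1, 2, 0)
  row 1: subtract 2×row0 = (0, 2, 2)
step 2: normalize row 1 (÷2) = (0, 1, 1)
  row 0: subtract 2×row1 = (1, 0, 3)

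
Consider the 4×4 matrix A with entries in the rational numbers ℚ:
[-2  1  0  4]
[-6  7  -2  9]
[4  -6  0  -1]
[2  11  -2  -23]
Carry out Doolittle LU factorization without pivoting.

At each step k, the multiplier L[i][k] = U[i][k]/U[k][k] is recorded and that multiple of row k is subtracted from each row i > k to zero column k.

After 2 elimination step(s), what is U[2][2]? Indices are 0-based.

[col 0] pivot -2
  R1 -= 3*R0 → (0, 4, -2, -3)  (L[1][0] := 3)
  R2 -= -2*R0 → (0, -4, 0, 7)  (L[2][0] := -2)
  R3 -= -1*R0 → (0, 12, -2, -19)  (L[3][0] := -1)
[col 1] pivot 4
  R2 -= -1*R1 → (0, 0, -2, 4)  (L[2][1] := -1)
  R3 -= 3*R1 → (0, 0, 4, -10)  (L[3][1] := 3)

U[2][2] = -2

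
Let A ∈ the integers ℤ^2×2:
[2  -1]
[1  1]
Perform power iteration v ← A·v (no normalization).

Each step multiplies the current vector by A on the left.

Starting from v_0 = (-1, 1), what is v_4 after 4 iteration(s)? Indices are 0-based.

v_0 = (-1, 1).
v_1 = A·v_0 = (-3, 0).
v_2 = A·v_1 = (-6, -3).
v_3 = A·v_2 = (-9, -9).
v_4 = A·v_3 = (-9, -18).

v_4 = (-9, -18)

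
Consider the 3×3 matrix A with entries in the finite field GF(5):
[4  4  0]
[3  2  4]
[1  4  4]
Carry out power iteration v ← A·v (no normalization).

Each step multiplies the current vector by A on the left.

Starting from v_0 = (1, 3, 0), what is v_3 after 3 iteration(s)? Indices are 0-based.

v_3 = (2, 2, 3)

v_0 = (1, 3, 0).
v_1 = A·v_0 = (1, 4, 3).
v_2 = A·v_1 = (0, 3, 4).
v_3 = A·v_2 = (2, 2, 3).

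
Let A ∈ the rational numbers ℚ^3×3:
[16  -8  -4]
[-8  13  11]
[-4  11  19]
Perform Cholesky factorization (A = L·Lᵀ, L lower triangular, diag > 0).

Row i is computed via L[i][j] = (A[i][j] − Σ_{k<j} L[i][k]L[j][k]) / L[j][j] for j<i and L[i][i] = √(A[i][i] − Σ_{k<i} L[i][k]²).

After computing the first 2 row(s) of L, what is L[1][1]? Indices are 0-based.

Step 1: L[0][0] = √(16) = 4.
  L[1][0] = (-8) / L[0][0] = -2.
Step 2: L[1][1] = √(9) = 3.

L[1][1] = 3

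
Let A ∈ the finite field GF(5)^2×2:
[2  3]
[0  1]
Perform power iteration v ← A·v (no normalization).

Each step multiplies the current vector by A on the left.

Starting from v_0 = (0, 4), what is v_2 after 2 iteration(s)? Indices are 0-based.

v_2 = (1, 4)

v_0 = (0, 4).
v_1 = A·v_0 = (2, 4).
v_2 = A·v_1 = (1, 4).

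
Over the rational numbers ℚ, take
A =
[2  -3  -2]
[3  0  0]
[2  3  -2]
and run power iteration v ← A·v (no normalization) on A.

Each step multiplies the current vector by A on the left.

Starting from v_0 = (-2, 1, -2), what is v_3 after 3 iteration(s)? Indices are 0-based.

v_3 = (99, 18, 45)

v_0 = (-2, 1, -2).
v_1 = A·v_0 = (-3, -6, 3).
v_2 = A·v_1 = (6, -9, -30).
v_3 = A·v_2 = (99, 18, 45).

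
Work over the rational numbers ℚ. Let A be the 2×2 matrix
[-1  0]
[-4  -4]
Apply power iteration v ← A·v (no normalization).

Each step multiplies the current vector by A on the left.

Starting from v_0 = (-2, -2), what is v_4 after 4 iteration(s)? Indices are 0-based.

v_0 = (-2, -2).
v_1 = A·v_0 = (2, 16).
v_2 = A·v_1 = (-2, -72).
v_3 = A·v_2 = (2, 296).
v_4 = A·v_3 = (-2, -1192).

v_4 = (-2, -1192)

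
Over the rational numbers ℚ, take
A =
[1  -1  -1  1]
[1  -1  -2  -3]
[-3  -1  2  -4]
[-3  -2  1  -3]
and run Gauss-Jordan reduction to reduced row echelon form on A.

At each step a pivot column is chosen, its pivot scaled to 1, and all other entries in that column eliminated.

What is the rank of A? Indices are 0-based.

rank = 4

step 1: normalize row 0 (÷1) = (1, -1, -1, 1)
  row 1: subtract 1×row0 = (0, 0, -1, -4)
  row 2: subtract -3×row0 = (0, -4, -1, -1)
  row 3: subtract -3×row0 = (0, -5, -2, 0)
step 2: exchange rows 1,2
step 2: normalize row 1 (÷-4) = (0, 1, 1/4, 1/4)
  row 0: subtract -1×row1 = (1, 0, -3/4, 5/4)
  row 3: subtract -5×row1 = (0, 0, -3/4, 5/4)
step 3: normalize row 2 (÷-1) = (0, 0, 1, 4)
  row 0: subtract -3/4×row2 = (1, 0, 0, 17/4)
  row 1: subtract 1/4×row2 = (0, 1, 0, -3/4)
  row 3: subtract -3/4×row2 = (0, 0, 0, 17/4)
step 4: normalize row 3 (÷17/4) = (0, 0, 0, 1)
  row 0: subtract 17/4×row3 = (1, 0, 0, 0)
  row 1: subtract -3/4×row3 = (0, 1, 0, 0)
  row 2: subtract 4×row3 = (0, 0, 1, 0)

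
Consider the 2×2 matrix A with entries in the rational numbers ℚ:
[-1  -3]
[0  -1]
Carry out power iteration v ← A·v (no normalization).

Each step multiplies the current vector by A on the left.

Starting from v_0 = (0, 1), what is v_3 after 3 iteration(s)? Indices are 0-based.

v_0 = (0, 1).
v_1 = A·v_0 = (-3, -1).
v_2 = A·v_1 = (6, 1).
v_3 = A·v_2 = (-9, -1).

v_3 = (-9, -1)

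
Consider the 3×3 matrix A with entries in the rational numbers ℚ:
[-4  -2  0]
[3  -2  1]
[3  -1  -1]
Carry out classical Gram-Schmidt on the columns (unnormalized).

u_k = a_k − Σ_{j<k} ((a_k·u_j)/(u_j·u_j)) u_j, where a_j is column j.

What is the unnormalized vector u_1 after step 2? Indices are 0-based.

Step 1: u_0 = a_0 = (-4, 3, 3).
Step 2: u_1 = a_1 − (-1/34)·u_0 = (-36/17, -65/34, -31/34).

u_1 = (-36/17, -65/34, -31/34)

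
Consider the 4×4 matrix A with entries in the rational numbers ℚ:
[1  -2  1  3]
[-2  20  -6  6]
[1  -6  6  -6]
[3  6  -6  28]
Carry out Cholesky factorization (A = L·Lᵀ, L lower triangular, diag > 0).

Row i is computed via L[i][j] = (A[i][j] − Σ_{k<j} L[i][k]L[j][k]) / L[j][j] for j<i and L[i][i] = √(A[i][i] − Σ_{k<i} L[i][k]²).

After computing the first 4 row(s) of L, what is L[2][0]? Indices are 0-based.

Step 1: L[0][0] = √(1) = 1.
  L[1][0] = (-2) / L[0][0] = -2.
Step 2: L[1][1] = √(16) = 4.
  L[2][0] = (1) / L[0][0] = 1.
  L[2][1] = (-4) / L[1][1] = -1.
Step 3: L[2][2] = √(4) = 2.
  L[3][0] = (3) / L[0][0] = 3.
  L[3][1] = (12) / L[1][1] = 3.
  L[3][2] = (-6) / L[2][2] = -3.
Step 4: L[3][3] = √(1) = 1.

L[2][0] = 1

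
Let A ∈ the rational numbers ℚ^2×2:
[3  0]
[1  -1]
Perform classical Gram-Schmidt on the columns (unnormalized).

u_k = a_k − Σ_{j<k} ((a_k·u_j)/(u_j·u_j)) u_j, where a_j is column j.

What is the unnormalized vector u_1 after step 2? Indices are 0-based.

Step 1: u_0 = a_0 = (3, 1).
Step 2: u_1 = a_1 − (-1/10)·u_0 = (3/10, -9/10).

u_1 = (3/10, -9/10)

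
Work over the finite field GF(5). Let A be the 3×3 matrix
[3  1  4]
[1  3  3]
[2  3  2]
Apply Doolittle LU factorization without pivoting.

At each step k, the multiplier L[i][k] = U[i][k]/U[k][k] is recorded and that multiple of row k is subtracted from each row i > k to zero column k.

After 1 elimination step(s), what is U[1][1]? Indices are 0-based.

Step 1: pivot at (0,0) is 3.
  row1 ← row1 − (2)·row0  ⇒  L[1][0]=2, U row1=(0, 1, 0)
  row2 ← row2 − (4)·row0  ⇒  L[2][0]=4, U row2=(0, 4, 1)

U[1][1] = 1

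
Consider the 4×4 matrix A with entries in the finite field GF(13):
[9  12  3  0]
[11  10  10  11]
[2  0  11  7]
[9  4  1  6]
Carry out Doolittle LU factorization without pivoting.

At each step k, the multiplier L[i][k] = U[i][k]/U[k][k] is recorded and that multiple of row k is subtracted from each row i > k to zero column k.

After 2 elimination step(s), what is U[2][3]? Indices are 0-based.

[col 0] pivot 9
  R1 -= 7*R0 → (0, 4, 2, 11)  (L[1][0] := 7)
  R2 -= 6*R0 → (0, 6, 6, 7)  (L[2][0] := 6)
  R3 -= 1*R0 → (0, 5, 11, 6)  (L[3][0] := 1)
[col 1] pivot 4
  R2 -= 8*R1 → (0, 0, 3, 10)  (L[2][1] := 8)
  R3 -= 11*R1 → (0, 0, 2, 2)  (L[3][1] := 11)

U[2][3] = 10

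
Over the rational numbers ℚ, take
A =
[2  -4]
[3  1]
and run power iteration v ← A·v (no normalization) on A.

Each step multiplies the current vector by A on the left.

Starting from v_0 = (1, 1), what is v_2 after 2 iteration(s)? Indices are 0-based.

v_0 = (1, 1).
v_1 = A·v_0 = (-2, 4).
v_2 = A·v_1 = (-20, -2).

v_2 = (-20, -2)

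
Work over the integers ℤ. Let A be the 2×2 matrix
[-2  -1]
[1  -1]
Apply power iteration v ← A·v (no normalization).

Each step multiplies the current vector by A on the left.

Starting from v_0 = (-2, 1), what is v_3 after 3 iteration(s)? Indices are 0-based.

v_3 = (0, -9)

v_0 = (-2, 1).
v_1 = A·v_0 = (3, -3).
v_2 = A·v_1 = (-3, 6).
v_3 = A·v_2 = (0, -9).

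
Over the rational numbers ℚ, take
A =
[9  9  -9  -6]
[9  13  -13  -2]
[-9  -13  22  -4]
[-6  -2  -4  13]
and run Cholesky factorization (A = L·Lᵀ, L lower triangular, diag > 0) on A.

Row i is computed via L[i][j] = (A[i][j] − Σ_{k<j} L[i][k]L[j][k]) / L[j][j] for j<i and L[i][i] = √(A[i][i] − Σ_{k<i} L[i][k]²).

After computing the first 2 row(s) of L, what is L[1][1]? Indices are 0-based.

L[1][1] = 2

Step 1: L[0][0] = √(9) = 3.
  L[1][0] = (9) / L[0][0] = 3.
Step 2: L[1][1] = √(4) = 2.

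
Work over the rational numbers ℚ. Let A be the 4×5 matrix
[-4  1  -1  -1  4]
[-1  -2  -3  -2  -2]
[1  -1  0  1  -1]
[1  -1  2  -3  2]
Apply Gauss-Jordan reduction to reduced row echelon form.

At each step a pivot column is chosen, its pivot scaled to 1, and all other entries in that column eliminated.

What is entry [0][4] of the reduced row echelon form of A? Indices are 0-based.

step 1: normalize row 0 (÷-4) = (1, -1/4, 1/4, 1/4, -1)
  row 1: subtract -1×row0 = (0, -9/4, -11/4, -7/4, -3)
  row 2: subtract 1×row0 = (0, -3/4, -1/4, 3/4, 0)
  row 3: subtract 1×row0 = (0, -3/4, 7/4, -13/4, 3)
step 2: normalize row 1 (÷-9/4) = (0, 1, 11/9, 7/9, 4/3)
  row 0: subtract -1/4×row1 = (1, 0, 5/9, 4/9, -2/3)
  row 2: subtract -3/4×row1 = (0, 0, 2/3, 4/3, 1)
  row 3: subtract -3/4×row1 = (0, 0, 8/3, -8/3, 4)
step 3: normalize row 2 (÷2/3) = (0, 0, 1, 2, 3/2)
  row 0: subtract 5/9×row2 = (1, 0, 0, -2/3, -3/2)
  row 1: subtract 11/9×row2 = (0, 1, 0, -5/3, -1/2)
  row 3: subtract 8/3×row2 = (0, 0, 0, -8, 0)
step 4: normalize row 3 (÷-8) = (0, 0, 0, 1, 0)
  row 0: subtract -2/3×row3 = (1, 0, 0, 0, -3/2)
  row 1: subtract -5/3×row3 = (0, 1, 0, 0, -1/2)
  row 2: subtract 2×row3 = (0, 0, 1, 0, 3/2)

M[0][4] = -3/2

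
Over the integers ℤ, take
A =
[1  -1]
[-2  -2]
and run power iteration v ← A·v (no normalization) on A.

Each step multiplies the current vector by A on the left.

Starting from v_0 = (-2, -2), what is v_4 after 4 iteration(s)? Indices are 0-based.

v_0 = (-2, -2).
v_1 = A·v_0 = (0, 8).
v_2 = A·v_1 = (-8, -16).
v_3 = A·v_2 = (8, 48).
v_4 = A·v_3 = (-40, -112).

v_4 = (-40, -112)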